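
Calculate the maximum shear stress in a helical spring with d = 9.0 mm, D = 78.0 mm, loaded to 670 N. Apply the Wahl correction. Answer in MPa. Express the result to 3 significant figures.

Spring index C = D/d = 78.0/9.0 = 8.6667
K_W = (4C−1)/(4C−4) + 0.615/C = 33.667/30.667 + 0.0710 = 1.1688
τ₀ = 8FD/(πd³) = 8·670·78.0/(π·9.0³) = 418080/2290.2 = 182.55 MPa
τ_max = K·τ₀ = 1.1688 × 182.55 = 213.36 MPa

213 MPa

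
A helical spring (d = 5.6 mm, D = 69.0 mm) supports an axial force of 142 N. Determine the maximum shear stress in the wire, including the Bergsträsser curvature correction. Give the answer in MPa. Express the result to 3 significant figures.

Spring index C = D/d = 69.0/5.6 = 12.3214
K_B = (4C+2)/(4C−3) = 51.286/46.286 = 1.1080
τ₀ = 8FD/(πd³) = 8·142·69.0/(π·5.6³) = 78384/551.71 = 142.07 MPa
τ_max = K·τ₀ = 1.1080 × 142.07 = 157.42 MPa

157 MPa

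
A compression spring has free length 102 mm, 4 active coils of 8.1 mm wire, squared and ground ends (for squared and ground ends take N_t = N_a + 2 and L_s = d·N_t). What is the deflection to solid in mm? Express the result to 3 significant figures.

N_t = 6; L_s = 8.1·6 = 48.6 mm
δ_solid = L₀ − L_s = 102 − 48.6 = 53.4 mm

53.4 mm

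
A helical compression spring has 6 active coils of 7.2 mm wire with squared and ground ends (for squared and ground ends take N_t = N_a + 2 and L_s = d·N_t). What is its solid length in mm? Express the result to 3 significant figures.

57.6 mm

squared and ground ends: N_t = N_a + 2 = 6 + 2 = 8
L_s = d·N_t = 7.2 × 8 = 57.6 mm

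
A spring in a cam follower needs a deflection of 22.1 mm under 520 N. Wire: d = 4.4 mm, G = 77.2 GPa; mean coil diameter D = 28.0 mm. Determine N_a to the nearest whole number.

Required rate k = F/δ = 520/22.1 = 23.529 N/mm
N_a = Gd⁴/(8D³k) = (77.2×10³ × 4.4⁴)/(8 × 28.0³ × 23.529)
    = 2.89353e+07 / 4.13214e+06 = 7.002 → 7 coils

7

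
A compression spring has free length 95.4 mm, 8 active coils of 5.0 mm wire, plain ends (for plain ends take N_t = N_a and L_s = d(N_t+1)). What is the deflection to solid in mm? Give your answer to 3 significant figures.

N_t = 8; L_s = 5.0·9 = 45 mm
δ_solid = L₀ − L_s = 95.4 − 45 = 50.4 mm

50.4 mm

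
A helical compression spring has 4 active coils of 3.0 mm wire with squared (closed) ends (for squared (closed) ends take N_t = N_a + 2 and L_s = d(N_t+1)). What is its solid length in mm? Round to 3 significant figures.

21.0 mm

squared (closed) ends: N_t = N_a + 2 = 4 + 2 = 6
L_s = d·(N_t+1) = 3.0 × 7 = 21 mm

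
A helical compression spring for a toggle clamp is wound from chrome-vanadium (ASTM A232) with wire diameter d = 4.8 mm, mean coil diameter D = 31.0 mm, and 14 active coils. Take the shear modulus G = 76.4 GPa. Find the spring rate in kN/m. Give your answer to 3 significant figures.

k = Gd⁴/(8D³N_a) = (76.4×10³ × 4.8⁴) / (8 × 31.0³ × 14)
  = 4.05563e+07 / 3.33659e+06 = 12.155 N/mm

12.2 kN/m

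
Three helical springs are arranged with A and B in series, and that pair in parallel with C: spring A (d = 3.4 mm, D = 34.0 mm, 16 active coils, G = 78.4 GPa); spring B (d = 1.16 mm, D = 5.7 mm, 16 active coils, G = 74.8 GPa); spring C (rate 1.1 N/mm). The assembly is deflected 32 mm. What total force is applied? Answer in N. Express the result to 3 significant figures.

84.0 N

k_A = Gd⁴/(8D³N_a) = (78.4×10³)(3.4⁴)/(8·34.0³·16) = 2.0825 N/mm
k_B = Gd⁴/(8D³N_a) = (74.8×10³)(1.16⁴)/(8·5.7³·16) = 5.7135 N/mm
Springs A,B series: k_AB = 1/(1/2.0825+1/5.7135) = 1.5262 N/mm; parallel with C: k_eq = 1.5262+1.1 = 2.6262 N/mm
F = k_eq·δ = 2.6262·32 = 84.039 N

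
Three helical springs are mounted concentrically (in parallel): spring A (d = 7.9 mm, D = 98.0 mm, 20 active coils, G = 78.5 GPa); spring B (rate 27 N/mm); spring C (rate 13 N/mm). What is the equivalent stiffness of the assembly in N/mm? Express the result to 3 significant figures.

42.0 N/mm

k_A = Gd⁴/(8D³N_a) = (78.5×10³)(7.9⁴)/(8·98.0³·20) = 2.0304 N/mm
Parallel: k_eq = 2.0304 + 27 + 13 = 42.03 N/mm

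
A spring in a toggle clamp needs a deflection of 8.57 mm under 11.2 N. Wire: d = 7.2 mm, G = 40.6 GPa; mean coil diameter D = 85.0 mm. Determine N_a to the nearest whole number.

Required rate k = F/δ = 11.2/8.57 = 1.3069 N/mm
N_a = Gd⁴/(8D³k) = (40.6×10³ × 7.2⁴)/(8 × 85.0³ × 1.3069)
    = 1.09108e+08 / 6.42072e+06 = 16.99 → 17 coils

17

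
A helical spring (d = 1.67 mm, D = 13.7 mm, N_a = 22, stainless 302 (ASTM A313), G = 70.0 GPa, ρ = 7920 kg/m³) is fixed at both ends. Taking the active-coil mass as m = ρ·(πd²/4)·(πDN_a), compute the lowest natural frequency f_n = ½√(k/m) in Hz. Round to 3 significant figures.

135 Hz

k = Gd⁴/(8D³N_a) = (70.0×10³)(1.67⁴)/(8·13.7³·22) = 1.2031 N/mm = 1203.1 N/m
Wire length L = πDN_a = π·13.7·22 = 946.88 mm
m = ρ·(πd²/4)·L = 7920 × 2.1904×10⁻⁶ m² × 0.94688 m = 0.016426 kg
f_n = ½√(k/m) = 0.5·√(1203.1/0.016426) = 0.5·√(73240) = 135.31 Hz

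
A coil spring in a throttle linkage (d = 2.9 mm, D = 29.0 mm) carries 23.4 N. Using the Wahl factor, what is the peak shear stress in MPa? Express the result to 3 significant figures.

Spring index C = D/d = 29.0/2.9 = 10.0000
K_W = (4C−1)/(4C−4) + 0.615/C = 39.000/36.000 + 0.0615 = 1.1448
τ₀ = 8FD/(πd³) = 8·23.4·29.0/(π·2.9³) = 5428.8/76.62 = 70.853 MPa
τ_max = K·τ₀ = 1.1448 × 70.853 = 81.115 MPa

81.1 MPa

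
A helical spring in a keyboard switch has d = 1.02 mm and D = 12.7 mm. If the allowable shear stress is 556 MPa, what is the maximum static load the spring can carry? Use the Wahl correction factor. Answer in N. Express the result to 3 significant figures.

16.4 N

C = D/d = 12.7/1.02 = 12.4510
K_W = (4C−1)/(4C−4) + 0.615/C = 48.804/45.804 + 0.0494 = 1.1149
τ_max = K·8FD/(πd³) → F_max = τ_allow·πd³/(8DK)
F_max = 556·π·1.02³/(8·12.7·1.1149) = 1853.6/113.27 = 16.364 N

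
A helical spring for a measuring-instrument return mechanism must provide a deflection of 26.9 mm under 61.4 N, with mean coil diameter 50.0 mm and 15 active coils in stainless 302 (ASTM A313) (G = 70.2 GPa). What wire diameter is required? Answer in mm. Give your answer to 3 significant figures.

4.70 mm

Required rate k = F/δ = 61.4/26.9 = 2.2825 N/mm
d = (8D³N_a·k / G)^(1/4) = (8·50.0³·15·2.2825 / (70.2×10³))^0.25
  = (487.72)^0.25 = 4.6994 mm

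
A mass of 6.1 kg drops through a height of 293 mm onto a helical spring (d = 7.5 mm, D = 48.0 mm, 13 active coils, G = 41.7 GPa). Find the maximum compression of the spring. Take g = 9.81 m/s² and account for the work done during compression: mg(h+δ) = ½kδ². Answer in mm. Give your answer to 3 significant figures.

60.8 mm

k = Gd⁴/(8D³N_a) = (41.7×10³)(7.5⁴)/(8·48.0³·13) = 11.472 N/mm
W = mg = 6.1 × 9.81 = 59.841 N
½kδ² − Wδ − Wh = 0 → δ = (W + √(W² + 2kWh))/k
δ = (59.841 + √(3580.9 + 402273))/11.472 = (59.841 + 637.07)/11.472 = 60.751 mm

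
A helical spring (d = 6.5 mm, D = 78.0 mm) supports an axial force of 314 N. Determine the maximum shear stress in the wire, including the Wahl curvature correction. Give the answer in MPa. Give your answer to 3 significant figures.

254 MPa

Spring index C = D/d = 78.0/6.5 = 12.0000
K_W = (4C−1)/(4C−4) + 0.615/C = 47.000/44.000 + 0.0512 = 1.1194
τ₀ = 8FD/(πd³) = 8·314·78.0/(π·6.5³) = 195936/862.76 = 227.1 MPa
τ_max = K·τ₀ = 1.1194 × 227.1 = 254.23 MPa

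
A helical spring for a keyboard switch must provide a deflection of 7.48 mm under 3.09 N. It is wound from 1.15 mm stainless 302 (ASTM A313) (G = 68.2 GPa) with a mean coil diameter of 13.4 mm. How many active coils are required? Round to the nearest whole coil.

15

Required rate k = F/δ = 3.09/7.48 = 0.4131 N/mm
N_a = Gd⁴/(8D³k) = (68.2×10³ × 1.15⁴)/(8 × 13.4³ × 0.4131)
    = 119282 / 7951.72 = 15 → 15 coils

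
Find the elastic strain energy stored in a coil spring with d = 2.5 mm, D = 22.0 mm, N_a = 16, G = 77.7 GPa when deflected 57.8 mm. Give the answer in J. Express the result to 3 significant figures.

k = Gd⁴/(8D³N_a) = (77.7×10³)(2.5⁴)/(8·22.0³·16) = 2.2269 N/mm
U = ½kδ² = 0.5 × 2.2269 × 57.8² = 3719.9 N·mm = 3.7199 J

3.72 J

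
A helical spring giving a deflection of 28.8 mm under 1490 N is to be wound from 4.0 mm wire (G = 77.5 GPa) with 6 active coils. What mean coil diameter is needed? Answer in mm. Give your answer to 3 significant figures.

Required rate k = F/δ = 1490/28.8 = 51.736 N/mm
D = (Gd⁴/(8N_a·k))^(1/3) = (77.5×10³·4.0⁴/(8·6·51.736))^(1/3)
  = (7989.26)^(1/3) = 19.9910 mm

20.0 mm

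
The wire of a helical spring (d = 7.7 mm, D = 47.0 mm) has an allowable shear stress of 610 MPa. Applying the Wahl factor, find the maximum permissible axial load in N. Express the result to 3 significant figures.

C = D/d = 47.0/7.7 = 6.1039
K_W = (4C−1)/(4C−4) + 0.615/C = 23.416/20.416 + 0.1008 = 1.2477
τ_max = K·8FD/(πd³) → F_max = τ_allow·πd³/(8DK)
F_max = 610·π·7.7³/(8·47.0·1.2477) = 8.7489e+05/469.14 = 1864.9 N

1860 N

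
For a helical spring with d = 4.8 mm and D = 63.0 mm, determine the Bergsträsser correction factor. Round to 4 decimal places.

1.1010

C = D/d = 63.0/4.8 = 13.1250
K_B = (4C+2)/(4C−3) = 54.500/49.500 = 1.1010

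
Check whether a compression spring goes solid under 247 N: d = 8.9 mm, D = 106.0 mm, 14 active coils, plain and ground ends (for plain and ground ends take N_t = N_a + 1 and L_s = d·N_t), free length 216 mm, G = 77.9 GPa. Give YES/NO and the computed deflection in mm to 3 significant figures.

k = Gd⁴/(8D³N_a) = (77.9×10³)(8.9⁴)/(8·106.0³·14) = 3.6641 N/mm
N_t = 15; L_s = 8.9·15 = 133.5 mm; δ_solid = L₀ − L_s = 216 − 133.5 = 82.5 mm
δ = F/k = 247/3.6641 = 67.412 mm
δ < δ_solid → spring does not go solid

NO, δ = 67.4 mm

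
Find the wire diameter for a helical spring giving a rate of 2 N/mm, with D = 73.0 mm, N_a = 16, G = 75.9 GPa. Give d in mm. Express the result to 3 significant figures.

6.02 mm

d = (8D³N_a·k / G)^(1/4) = (8·73.0³·16·2 / (75.9×10³))^0.25
  = (1312.1)^0.25 = 6.0185 mm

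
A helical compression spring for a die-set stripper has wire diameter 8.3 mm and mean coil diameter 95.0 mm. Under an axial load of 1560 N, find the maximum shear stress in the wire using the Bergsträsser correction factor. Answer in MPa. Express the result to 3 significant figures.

Spring index C = D/d = 95.0/8.3 = 11.4458
K_B = (4C+2)/(4C−3) = 47.783/42.783 = 1.1169
τ₀ = 8FD/(πd³) = 8·1560·95.0/(π·8.3³) = 1.1856e+06/1796.3 = 660.02 MPa
τ_max = K·τ₀ = 1.1169 × 660.02 = 737.15 MPa

737 MPa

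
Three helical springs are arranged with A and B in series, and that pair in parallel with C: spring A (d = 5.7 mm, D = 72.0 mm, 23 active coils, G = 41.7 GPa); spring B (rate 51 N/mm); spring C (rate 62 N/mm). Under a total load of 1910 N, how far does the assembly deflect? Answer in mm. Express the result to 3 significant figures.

30.5 mm

k_A = Gd⁴/(8D³N_a) = (41.7×10³)(5.7⁴)/(8·72.0³·23) = 0.64094 N/mm
Springs A,B series: k_AB = 1/(1/0.64094+1/51) = 0.63299 N/mm; parallel with C: k_eq = 0.63299+62 = 62.633 N/mm
δ = F/k_eq = 1910/62.633 = 30.495 mm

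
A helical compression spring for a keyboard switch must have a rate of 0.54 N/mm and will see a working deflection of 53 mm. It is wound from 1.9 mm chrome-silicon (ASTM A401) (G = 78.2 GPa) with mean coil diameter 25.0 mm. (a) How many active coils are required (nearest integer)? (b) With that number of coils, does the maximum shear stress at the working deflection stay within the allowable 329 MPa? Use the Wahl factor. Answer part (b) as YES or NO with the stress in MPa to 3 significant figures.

(a) 15 coils; (b) YES, τ_max = 296 MPa

N_a = Gd⁴/(8D³k) = (78.2×10³)(1.9⁴)/(8·25.0³·0.54) = 15.1 → N_a = 15
Actual rate k = Gd⁴/(8D³·15) = 0.54353 N/mm
Working load F = kδ = 0.54353·53 = 28.807 N
C = 25.0/1.9 = 13.1579; K_W = (4C−1)/(4C−4)+0.615/C = 1.1084
τ_max = K_W·8FD/(πd³) = 1.1084·267.37 = 296.36 MPa
τ_max ≤ 329 MPa → acceptable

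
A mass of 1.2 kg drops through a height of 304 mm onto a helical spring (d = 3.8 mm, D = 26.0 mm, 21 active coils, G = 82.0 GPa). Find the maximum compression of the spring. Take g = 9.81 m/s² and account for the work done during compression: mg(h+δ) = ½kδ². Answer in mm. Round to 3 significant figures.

37.2 mm

k = Gd⁴/(8D³N_a) = (82.0×10³)(3.8⁴)/(8·26.0³·21) = 5.7905 N/mm
W = mg = 1.2 × 9.81 = 11.772 N
½kδ² − Wδ − Wh = 0 → δ = (W + √(W² + 2kWh))/k
δ = (11.772 + √(138.58 + 41445.1))/5.7905 = (11.772 + 203.92)/5.7905 = 37.249 mm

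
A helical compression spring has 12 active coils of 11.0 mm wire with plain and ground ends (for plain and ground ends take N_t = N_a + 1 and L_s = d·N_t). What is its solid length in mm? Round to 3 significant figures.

plain and ground ends: N_t = N_a + 1 = 12 + 1 = 13
L_s = d·N_t = 11.0 × 13 = 143 mm

143 mm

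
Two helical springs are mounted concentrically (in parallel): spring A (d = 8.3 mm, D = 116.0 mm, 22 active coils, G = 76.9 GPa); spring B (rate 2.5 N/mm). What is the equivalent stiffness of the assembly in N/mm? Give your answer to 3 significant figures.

3.83 N/mm

k_A = Gd⁴/(8D³N_a) = (76.9×10³)(8.3⁴)/(8·116.0³·22) = 1.3285 N/mm
Parallel: k_eq = 1.3285 + 2.5 = 3.8285 N/mm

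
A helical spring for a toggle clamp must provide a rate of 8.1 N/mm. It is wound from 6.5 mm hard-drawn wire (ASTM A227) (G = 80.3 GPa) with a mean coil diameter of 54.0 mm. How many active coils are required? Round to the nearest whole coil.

14

N_a = Gd⁴/(8D³k) = (80.3×10³ × 6.5⁴)/(8 × 54.0³ × 8.1)
    = 1.43341e+08 / 1.02037e+07 = 14.05 → 14 coils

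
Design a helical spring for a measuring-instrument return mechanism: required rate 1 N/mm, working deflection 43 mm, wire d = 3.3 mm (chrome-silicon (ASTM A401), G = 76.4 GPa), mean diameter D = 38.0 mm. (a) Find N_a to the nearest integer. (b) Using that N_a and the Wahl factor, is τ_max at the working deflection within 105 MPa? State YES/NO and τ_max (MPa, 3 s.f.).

(a) 21 coils; (b) NO, τ_max = 128 MPa

N_a = Gd⁴/(8D³k) = (76.4×10³)(3.3⁴)/(8·38.0³·1) = 20.64 → N_a = 21
Actual rate k = Gd⁴/(8D³·21) = 0.98285 N/mm
Working load F = kδ = 0.98285·43 = 42.263 N
C = 38.0/3.3 = 11.5152; K_W = (4C−1)/(4C−4)+0.615/C = 1.1247
τ_max = K_W·8FD/(πd³) = 1.1247·113.8 = 127.99 MPa
τ_max > 105 MPa → exceeds allowable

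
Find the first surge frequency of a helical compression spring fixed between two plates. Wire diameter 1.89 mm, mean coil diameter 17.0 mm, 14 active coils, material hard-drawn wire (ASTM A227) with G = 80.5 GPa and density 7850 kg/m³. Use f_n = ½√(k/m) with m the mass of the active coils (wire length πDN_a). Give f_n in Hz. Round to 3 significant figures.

k = Gd⁴/(8D³N_a) = (80.5×10³)(1.89⁴)/(8·17.0³·14) = 1.8667 N/mm = 1866.7 N/m
Wire length L = πDN_a = π·17.0·14 = 747.7 mm
m = ρ·(πd²/4)·L = 7850 × 2.8055×10⁻⁶ m² × 0.7477 m = 0.016467 kg
f_n = ½√(k/m) = 0.5·√(1866.7/0.016467) = 0.5·√(1.1336e+05) = 168.35 Hz

168 Hz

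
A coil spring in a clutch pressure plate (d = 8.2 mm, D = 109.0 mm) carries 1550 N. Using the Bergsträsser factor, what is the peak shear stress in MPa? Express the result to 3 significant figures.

858 MPa

Spring index C = D/d = 109.0/8.2 = 13.2927
K_B = (4C+2)/(4C−3) = 55.171/50.171 = 1.0997
τ₀ = 8FD/(πd³) = 8·1550·109.0/(π·8.2³) = 1.3516e+06/1732.2 = 780.29 MPa
τ_max = K·τ₀ = 1.0997 × 780.29 = 858.05 MPa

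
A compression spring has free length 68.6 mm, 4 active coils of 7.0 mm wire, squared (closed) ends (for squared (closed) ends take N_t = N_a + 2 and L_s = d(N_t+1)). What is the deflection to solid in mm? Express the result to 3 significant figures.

19.6 mm

N_t = 6; L_s = 7.0·7 = 49 mm
δ_solid = L₀ − L_s = 68.6 − 49 = 19.6 mm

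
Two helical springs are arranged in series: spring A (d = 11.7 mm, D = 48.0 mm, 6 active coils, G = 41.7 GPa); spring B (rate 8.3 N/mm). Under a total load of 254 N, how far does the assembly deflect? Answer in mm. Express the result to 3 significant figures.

k_A = Gd⁴/(8D³N_a) = (41.7×10³)(11.7⁴)/(8·48.0³·6) = 147.2 N/mm
Series: 1/k_eq = 1/147.2 + 1/8.3 = 0.12728; k_eq = 7.857 N/mm
δ = F/k_eq = 254/7.857 = 32.328 mm

32.3 mm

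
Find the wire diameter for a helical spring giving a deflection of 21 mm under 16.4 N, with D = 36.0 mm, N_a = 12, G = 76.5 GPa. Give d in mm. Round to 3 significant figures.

2.60 mm

Required rate k = F/δ = 16.4/21 = 0.78095 N/mm
d = (8D³N_a·k / G)^(1/4) = (8·36.0³·12·0.78095 / (76.5×10³))^0.25
  = (45.724)^0.25 = 2.6004 mm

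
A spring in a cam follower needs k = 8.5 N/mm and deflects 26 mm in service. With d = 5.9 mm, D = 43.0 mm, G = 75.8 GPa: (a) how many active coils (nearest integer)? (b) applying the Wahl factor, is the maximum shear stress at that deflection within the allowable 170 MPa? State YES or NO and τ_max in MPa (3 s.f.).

N_a = Gd⁴/(8D³k) = (75.8×10³)(5.9⁴)/(8·43.0³·8.5) = 16.99 → N_a = 17
Actual rate k = Gd⁴/(8D³·17) = 8.4944 N/mm
Working load F = kδ = 8.4944·26 = 220.85 N
C = 43.0/5.9 = 7.2881; K_W = (4C−1)/(4C−4)+0.615/C = 1.2037
τ_max = K_W·8FD/(πd³) = 1.2037·117.75 = 141.73 MPa
τ_max ≤ 170 MPa → acceptable

(a) 17 coils; (b) YES, τ_max = 142 MPa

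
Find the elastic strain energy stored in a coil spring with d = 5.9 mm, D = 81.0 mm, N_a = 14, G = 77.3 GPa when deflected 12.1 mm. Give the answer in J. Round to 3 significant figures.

k = Gd⁴/(8D³N_a) = (77.3×10³)(5.9⁴)/(8·81.0³·14) = 1.5737 N/mm
U = ½kδ² = 0.5 × 1.5737 × 12.1² = 115.2 N·mm = 0.1152 J

0.115 J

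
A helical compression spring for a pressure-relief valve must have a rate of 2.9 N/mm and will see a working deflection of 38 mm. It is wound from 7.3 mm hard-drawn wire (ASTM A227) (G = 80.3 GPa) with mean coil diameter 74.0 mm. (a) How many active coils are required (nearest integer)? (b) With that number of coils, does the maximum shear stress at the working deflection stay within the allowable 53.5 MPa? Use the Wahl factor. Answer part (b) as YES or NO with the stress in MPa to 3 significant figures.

N_a = Gd⁴/(8D³k) = (80.3×10³)(7.3⁴)/(8·74.0³·2.9) = 24.26 → N_a = 24
Actual rate k = Gd⁴/(8D³·24) = 2.931 N/mm
Working load F = kδ = 2.931·38 = 111.38 N
C = 74.0/7.3 = 10.1370; K_W = (4C−1)/(4C−4)+0.615/C = 1.1428
τ_max = K_W·8FD/(πd³) = 1.1428·53.951 = 61.652 MPa
τ_max > 53.5 MPa → exceeds allowable

(a) 24 coils; (b) NO, τ_max = 61.7 MPa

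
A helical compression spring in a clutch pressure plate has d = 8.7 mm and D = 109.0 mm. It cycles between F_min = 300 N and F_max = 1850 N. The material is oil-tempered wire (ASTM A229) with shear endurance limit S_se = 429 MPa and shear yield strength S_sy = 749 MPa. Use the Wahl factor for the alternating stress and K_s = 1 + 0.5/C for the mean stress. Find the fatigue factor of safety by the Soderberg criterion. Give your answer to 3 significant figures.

C = D/d = 109.0/8.7 = 12.5287; K_W = (4C−1)/(4C−4)+0.615/C = 1.1141; K_s = 1+0.5/C = 1.0399
F_a = (F_max−F_min)/2 = 775 N; F_m = (F_max+F_min)/2 = 1075 N
τ_a = K_W·8F_aD/(πd³) = 1.1141 × 326.67 = 363.96 MPa
τ_m = K_s·8F_mD/(πd³) = 1.0399 × 453.12 = 471.21 MPa
Soderberg: 1/n_f = τ_a/S_se + τ_m/S_sy = 363.96/429 + 471.21/749 = 0.84839 + 0.62912 = 1.4775
n_f = 1/1.4775 = 0.6768

0.677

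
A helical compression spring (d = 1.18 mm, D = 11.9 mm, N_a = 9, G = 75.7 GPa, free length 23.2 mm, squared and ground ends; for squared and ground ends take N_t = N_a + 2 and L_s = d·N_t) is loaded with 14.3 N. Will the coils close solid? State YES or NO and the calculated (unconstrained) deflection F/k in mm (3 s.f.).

YES, δ = 11.8 mm

k = Gd⁴/(8D³N_a) = (75.7×10³)(1.18⁴)/(8·11.9³·9) = 1.2096 N/mm
N_t = 11; L_s = 1.18·11 = 12.98 mm; δ_solid = L₀ − L_s = 23.2 − 12.98 = 10.22 mm
δ = F/k = 14.3/1.2096 = 11.822 mm
δ ≥ δ_solid → spring goes solid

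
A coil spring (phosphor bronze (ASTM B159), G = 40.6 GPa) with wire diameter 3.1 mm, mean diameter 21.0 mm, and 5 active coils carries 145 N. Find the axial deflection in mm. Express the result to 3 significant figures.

k = Gd⁴/(8D³N_a) = (40.6×10³)(3.1⁴)/(8·21.0³·5) = 10.122 N/mm
δ = F/k = 145 / 10.122 = 14.326 mm

14.3 mm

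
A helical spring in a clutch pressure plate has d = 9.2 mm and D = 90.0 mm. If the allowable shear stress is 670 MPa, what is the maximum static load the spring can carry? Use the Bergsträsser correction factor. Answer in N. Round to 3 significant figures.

2000 N

C = D/d = 90.0/9.2 = 9.7826
K_B = (4C+2)/(4C−3) = 41.130/36.130 = 1.1384
τ_max = K·8FD/(πd³) → F_max = τ_allow·πd³/(8DK)
F_max = 670·π·9.2³/(8·90.0·1.1384) = 1.639e+06/819.64 = 1999.7 N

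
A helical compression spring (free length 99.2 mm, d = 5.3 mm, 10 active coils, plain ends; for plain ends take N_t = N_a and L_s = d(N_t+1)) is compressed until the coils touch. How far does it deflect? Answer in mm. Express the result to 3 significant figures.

N_t = 10; L_s = 5.3·11 = 58.3 mm
δ_solid = L₀ − L_s = 99.2 − 58.3 = 40.9 mm

40.9 mm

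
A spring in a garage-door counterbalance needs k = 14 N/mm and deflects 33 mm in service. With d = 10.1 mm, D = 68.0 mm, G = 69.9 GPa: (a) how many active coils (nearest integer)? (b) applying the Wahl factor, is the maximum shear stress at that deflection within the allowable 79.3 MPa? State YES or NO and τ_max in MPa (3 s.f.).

N_a = Gd⁴/(8D³k) = (69.9×10³)(10.1⁴)/(8·68.0³·14) = 20.65 → N_a = 21
Actual rate k = Gd⁴/(8D³·21) = 13.77 N/mm
Working load F = kδ = 13.77·33 = 454.4 N
C = 68.0/10.1 = 6.7327; K_W = (4C−1)/(4C−4)+0.615/C = 1.2222
τ_max = K_W·8FD/(πd³) = 1.2222·76.37 = 93.338 MPa
τ_max > 79.3 MPa → exceeds allowable

(a) 21 coils; (b) NO, τ_max = 93.3 MPa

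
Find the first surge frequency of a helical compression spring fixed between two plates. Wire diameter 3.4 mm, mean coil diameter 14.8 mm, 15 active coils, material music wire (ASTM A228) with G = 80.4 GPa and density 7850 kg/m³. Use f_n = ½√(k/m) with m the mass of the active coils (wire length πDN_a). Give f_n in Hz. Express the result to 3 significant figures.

373 Hz

k = Gd⁴/(8D³N_a) = (80.4×10³)(3.4⁴)/(8·14.8³·15) = 27.619 N/mm = 27619 N/m
Wire length L = πDN_a = π·14.8·15 = 697.43 mm
m = ρ·(πd²/4)·L = 7850 × 9.0792×10⁻⁶ m² × 0.69743 m = 0.049707 kg
f_n = ½√(k/m) = 0.5·√(27619/0.049707) = 0.5·√(5.5563e+05) = 372.7 Hz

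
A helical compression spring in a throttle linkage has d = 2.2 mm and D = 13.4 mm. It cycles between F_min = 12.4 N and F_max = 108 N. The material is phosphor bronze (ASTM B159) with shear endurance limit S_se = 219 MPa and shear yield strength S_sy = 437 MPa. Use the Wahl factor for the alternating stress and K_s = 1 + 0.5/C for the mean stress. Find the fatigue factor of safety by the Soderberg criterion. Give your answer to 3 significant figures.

C = D/d = 13.4/2.2 = 6.0909; K_W = (4C−1)/(4C−4)+0.615/C = 1.2483; K_s = 1+0.5/C = 1.0821
F_a = (F_max−F_min)/2 = 47.8 N; F_m = (F_max+F_min)/2 = 60.2 N
τ_a = K_W·8F_aD/(πd³) = 1.2483 × 153.18 = 191.21 MPa
τ_m = K_s·8F_mD/(πd³) = 1.0821 × 192.92 = 208.75 MPa
Soderberg: 1/n_f = τ_a/S_se + τ_m/S_sy = 191.21/219 + 208.75/437 = 0.87313 + 0.47770 = 1.3508
n_f = 1/1.3508 = 0.7403

0.740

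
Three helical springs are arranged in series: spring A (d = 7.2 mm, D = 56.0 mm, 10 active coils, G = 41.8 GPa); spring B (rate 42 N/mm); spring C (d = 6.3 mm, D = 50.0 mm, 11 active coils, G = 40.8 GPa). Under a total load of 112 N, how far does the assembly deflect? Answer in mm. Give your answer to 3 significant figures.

35.8 mm

k_A = Gd⁴/(8D³N_a) = (41.8×10³)(7.2⁴)/(8·56.0³·10) = 7.9956 N/mm
k_C = Gd⁴/(8D³N_a) = (40.8×10³)(6.3⁴)/(8·50.0³·11) = 5.8429 N/mm
Series: 1/k_eq = 1/7.9956 + 1/42 + 1/5.8429 = 0.32003; k_eq = 3.1248 N/mm
δ = F/k_eq = 112/3.1248 = 35.843 mm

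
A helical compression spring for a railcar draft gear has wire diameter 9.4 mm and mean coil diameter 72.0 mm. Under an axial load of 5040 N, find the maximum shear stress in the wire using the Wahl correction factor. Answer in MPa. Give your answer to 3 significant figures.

Spring index C = D/d = 72.0/9.4 = 7.6596
K_W = (4C−1)/(4C−4) + 0.615/C = 29.638/26.638 + 0.0803 = 1.1929
τ₀ = 8FD/(πd³) = 8·5040·72.0/(π·9.4³) = 2.90304e+06/2609.4 = 1112.6 MPa
τ_max = K·τ₀ = 1.1929 × 1112.6 = 1327.2 MPa

1330 MPa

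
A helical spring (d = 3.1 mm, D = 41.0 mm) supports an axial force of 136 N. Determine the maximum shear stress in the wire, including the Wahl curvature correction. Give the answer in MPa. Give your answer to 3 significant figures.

Spring index C = D/d = 41.0/3.1 = 13.2258
K_W = (4C−1)/(4C−4) + 0.615/C = 51.903/48.903 + 0.0465 = 1.1078
τ₀ = 8FD/(πd³) = 8·136·41.0/(π·3.1³) = 44608/93.591 = 476.63 MPa
τ_max = K·τ₀ = 1.1078 × 476.63 = 528.03 MPa

528 MPa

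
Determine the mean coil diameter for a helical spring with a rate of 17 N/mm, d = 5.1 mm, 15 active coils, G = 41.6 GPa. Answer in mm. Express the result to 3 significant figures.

24.0 mm

D = (Gd⁴/(8N_a·k))^(1/3) = (41.6×10³·5.1⁴/(8·15·17))^(1/3)
  = (13795.7)^(1/3) = 23.9836 mm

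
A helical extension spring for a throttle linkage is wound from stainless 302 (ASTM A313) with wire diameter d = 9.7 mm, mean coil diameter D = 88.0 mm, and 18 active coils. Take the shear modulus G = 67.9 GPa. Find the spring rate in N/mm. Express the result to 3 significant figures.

6.13 N/mm

k = Gd⁴/(8D³N_a) = (67.9×10³ × 9.7⁴) / (8 × 88.0³ × 18)
  = 6.01114e+08 / 9.8132e+07 = 6.1256 N/mm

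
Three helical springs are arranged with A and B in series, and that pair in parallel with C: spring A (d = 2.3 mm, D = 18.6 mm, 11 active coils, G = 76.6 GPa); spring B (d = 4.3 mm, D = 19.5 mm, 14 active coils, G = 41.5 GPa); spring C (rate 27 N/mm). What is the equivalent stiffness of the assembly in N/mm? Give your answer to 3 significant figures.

30.1 N/mm

k_A = Gd⁴/(8D³N_a) = (76.6×10³)(2.3⁴)/(8·18.6³·11) = 3.7855 N/mm
k_B = Gd⁴/(8D³N_a) = (41.5×10³)(4.3⁴)/(8·19.5³·14) = 17.084 N/mm
Springs A,B series: k_AB = 1/(1/3.7855+1/17.084) = 3.0988 N/mm; parallel with C: k_eq = 3.0988+27 = 30.099 N/mm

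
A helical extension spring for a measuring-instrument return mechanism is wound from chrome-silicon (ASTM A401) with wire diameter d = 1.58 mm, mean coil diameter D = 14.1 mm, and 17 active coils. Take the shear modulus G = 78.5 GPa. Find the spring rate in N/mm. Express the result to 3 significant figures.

1.28 N/mm

k = Gd⁴/(8D³N_a) = (78.5×10³ × 1.58⁴) / (8 × 14.1³ × 17)
  = 489213 / 381238 = 1.2832 N/mm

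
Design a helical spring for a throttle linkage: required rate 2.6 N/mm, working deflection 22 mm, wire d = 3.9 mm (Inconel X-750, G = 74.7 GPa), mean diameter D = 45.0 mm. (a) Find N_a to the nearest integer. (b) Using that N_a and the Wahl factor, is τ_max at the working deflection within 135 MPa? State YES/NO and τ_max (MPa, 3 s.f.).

(a) 9 coils; (b) YES, τ_max = 126 MPa

N_a = Gd⁴/(8D³k) = (74.7×10³)(3.9⁴)/(8·45.0³·2.6) = 9.118 → N_a = 9
Actual rate k = Gd⁴/(8D³·9) = 2.634 N/mm
Working load F = kδ = 2.634·22 = 57.947 N
C = 45.0/3.9 = 11.5385; K_W = (4C−1)/(4C−4)+0.615/C = 1.1245
τ_max = K_W·8FD/(πd³) = 1.1245·111.94 = 125.87 MPa
τ_max ≤ 135 MPa → acceptable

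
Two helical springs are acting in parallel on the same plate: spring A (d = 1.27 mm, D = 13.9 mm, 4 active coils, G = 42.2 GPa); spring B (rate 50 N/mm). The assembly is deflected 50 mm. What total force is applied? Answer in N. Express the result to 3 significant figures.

2560 N

k_A = Gd⁴/(8D³N_a) = (42.2×10³)(1.27⁴)/(8·13.9³·4) = 1.2774 N/mm
Parallel: k_eq = 1.2774 + 50 = 51.277 N/mm
F = k_eq·δ = 51.277·50 = 2563.9 N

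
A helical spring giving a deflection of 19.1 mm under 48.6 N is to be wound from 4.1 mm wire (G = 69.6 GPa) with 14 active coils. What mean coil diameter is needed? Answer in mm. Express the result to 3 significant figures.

Required rate k = F/δ = 48.6/19.1 = 2.5445 N/mm
D = (Gd⁴/(8N_a·k))^(1/3) = (69.6×10³·4.1⁴/(8·14·2.5445))^(1/3)
  = (69011.9)^(1/3) = 41.0180 mm

41.0 mm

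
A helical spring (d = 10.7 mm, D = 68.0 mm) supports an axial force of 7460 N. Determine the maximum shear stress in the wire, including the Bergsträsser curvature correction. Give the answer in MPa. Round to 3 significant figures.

1290 MPa

Spring index C = D/d = 68.0/10.7 = 6.3551
K_B = (4C+2)/(4C−3) = 27.421/22.421 = 1.2230
τ₀ = 8FD/(πd³) = 8·7460·68.0/(π·10.7³) = 4.05824e+06/3848.6 = 1054.5 MPa
τ_max = K·τ₀ = 1.2230 × 1054.5 = 1289.6 MPa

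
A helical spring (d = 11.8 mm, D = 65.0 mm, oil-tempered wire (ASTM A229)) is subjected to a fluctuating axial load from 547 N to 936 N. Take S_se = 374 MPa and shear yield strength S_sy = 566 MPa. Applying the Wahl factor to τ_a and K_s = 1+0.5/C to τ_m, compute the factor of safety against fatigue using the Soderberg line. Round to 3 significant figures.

4.74

C = D/d = 65.0/11.8 = 5.5085; K_W = (4C−1)/(4C−4)+0.615/C = 1.2780; K_s = 1+0.5/C = 1.0908
F_a = (F_max−F_min)/2 = 194.5 N; F_m = (F_max+F_min)/2 = 741.5 N
τ_a = K_W·8F_aD/(πd³) = 1.2780 × 19.594 = 25.041 MPa
τ_m = K_s·8F_mD/(πd³) = 1.0908 × 74.7 = 81.48 MPa
Soderberg: 1/n_f = τ_a/S_se + τ_m/S_sy = 25.041/374 + 81.48/566 = 0.06696 + 0.14396 = 0.21091
n_f = 1/0.21091 = 4.741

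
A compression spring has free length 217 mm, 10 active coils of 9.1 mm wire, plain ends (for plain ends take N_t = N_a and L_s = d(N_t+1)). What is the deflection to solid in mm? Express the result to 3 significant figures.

N_t = 10; L_s = 9.1·11 = 100.1 mm
δ_solid = L₀ − L_s = 217 − 100.1 = 116.9 mm

117 mm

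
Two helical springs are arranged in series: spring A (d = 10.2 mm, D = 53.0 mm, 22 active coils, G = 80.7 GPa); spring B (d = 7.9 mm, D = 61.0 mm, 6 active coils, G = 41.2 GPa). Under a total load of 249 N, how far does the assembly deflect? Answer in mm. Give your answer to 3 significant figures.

24.4 mm

k_A = Gd⁴/(8D³N_a) = (80.7×10³)(10.2⁴)/(8·53.0³·22) = 33.338 N/mm
k_B = Gd⁴/(8D³N_a) = (41.2×10³)(7.9⁴)/(8·61.0³·6) = 14.729 N/mm
Series: 1/k_eq = 1/33.338 + 1/14.729 = 0.097889; k_eq = 10.216 N/mm
δ = F/k_eq = 249/10.216 = 24.374 mm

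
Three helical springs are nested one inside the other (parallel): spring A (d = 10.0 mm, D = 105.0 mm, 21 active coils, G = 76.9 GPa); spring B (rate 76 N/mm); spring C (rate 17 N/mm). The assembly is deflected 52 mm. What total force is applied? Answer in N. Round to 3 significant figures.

5040 N

k_A = Gd⁴/(8D³N_a) = (76.9×10³)(10.0⁴)/(8·105.0³·21) = 3.9541 N/mm
Parallel: k_eq = 3.9541 + 76 + 17 = 96.954 N/mm
F = k_eq·δ = 96.954·52 = 5041.6 N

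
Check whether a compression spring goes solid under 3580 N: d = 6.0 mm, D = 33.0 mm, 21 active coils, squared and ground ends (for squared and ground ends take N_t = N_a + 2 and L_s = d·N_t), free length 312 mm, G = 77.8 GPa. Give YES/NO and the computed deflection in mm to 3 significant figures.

YES, δ = 214 mm

k = Gd⁴/(8D³N_a) = (77.8×10³)(6.0⁴)/(8·33.0³·21) = 16.701 N/mm
N_t = 23; L_s = 6.0·23 = 138 mm; δ_solid = L₀ − L_s = 312 − 138 = 174 mm
δ = F/k = 3580/16.701 = 214.36 mm
δ ≥ δ_solid → spring goes solid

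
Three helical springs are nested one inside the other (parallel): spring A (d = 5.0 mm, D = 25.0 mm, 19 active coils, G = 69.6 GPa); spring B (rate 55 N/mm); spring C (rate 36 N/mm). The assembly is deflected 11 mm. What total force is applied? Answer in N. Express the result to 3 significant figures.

k_A = Gd⁴/(8D³N_a) = (69.6×10³)(5.0⁴)/(8·25.0³·19) = 18.316 N/mm
Parallel: k_eq = 18.316 + 55 + 36 = 109.32 N/mm
F = k_eq·δ = 109.32·11 = 1202.5 N

1200 N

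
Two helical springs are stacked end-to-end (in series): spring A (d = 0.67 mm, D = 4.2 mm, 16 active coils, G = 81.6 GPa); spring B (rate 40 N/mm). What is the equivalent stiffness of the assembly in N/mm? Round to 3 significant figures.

1.66 N/mm

k_A = Gd⁴/(8D³N_a) = (81.6×10³)(0.67⁴)/(8·4.2³·16) = 1.7339 N/mm
Series: 1/k_eq = 1/1.7339 + 1/40 = 0.60172; k_eq = 1.6619 N/mm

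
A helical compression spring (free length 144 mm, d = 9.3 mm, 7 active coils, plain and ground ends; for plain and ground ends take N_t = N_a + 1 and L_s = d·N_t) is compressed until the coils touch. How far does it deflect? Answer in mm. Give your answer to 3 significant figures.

N_t = 8; L_s = 9.3·8 = 74.4 mm
δ_solid = L₀ − L_s = 144 − 74.4 = 69.6 mm

69.6 mm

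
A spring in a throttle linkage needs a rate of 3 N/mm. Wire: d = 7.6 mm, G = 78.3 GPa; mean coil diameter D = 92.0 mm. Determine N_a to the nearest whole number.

14

N_a = Gd⁴/(8D³k) = (78.3×10³ × 7.6⁴)/(8 × 92.0³ × 3)
    = 2.61226e+08 / 1.86885e+07 = 13.98 → 14 coils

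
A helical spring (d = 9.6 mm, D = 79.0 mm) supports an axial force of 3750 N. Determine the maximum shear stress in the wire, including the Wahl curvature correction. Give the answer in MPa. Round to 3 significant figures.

1000 MPa

Spring index C = D/d = 79.0/9.6 = 8.2292
K_W = (4C−1)/(4C−4) + 0.615/C = 31.917/28.917 + 0.0747 = 1.1785
τ₀ = 8FD/(πd³) = 8·3750·79.0/(π·9.6³) = 2.37e+06/2779.5 = 852.68 MPa
τ_max = K·τ₀ = 1.1785 × 852.68 = 1004.9 MPa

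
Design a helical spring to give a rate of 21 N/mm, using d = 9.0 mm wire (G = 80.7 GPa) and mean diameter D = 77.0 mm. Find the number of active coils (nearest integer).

7

N_a = Gd⁴/(8D³k) = (80.7×10³ × 9.0⁴)/(8 × 77.0³ × 21)
    = 5.29473e+08 / 7.66975e+07 = 6.903 → 7 coils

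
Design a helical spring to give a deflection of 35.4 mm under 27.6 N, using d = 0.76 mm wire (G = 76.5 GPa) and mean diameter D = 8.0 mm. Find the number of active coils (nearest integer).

8

Required rate k = F/δ = 27.6/35.4 = 0.77966 N/mm
N_a = Gd⁴/(8D³k) = (76.5×10³ × 0.76⁴)/(8 × 8.0³ × 0.77966)
    = 25522.1 / 3193.49 = 7.992 → 8 coils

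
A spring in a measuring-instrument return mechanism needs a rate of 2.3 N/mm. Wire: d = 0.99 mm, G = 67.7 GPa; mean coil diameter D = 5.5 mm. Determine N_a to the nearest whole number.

N_a = Gd⁴/(8D³k) = (67.7×10³ × 0.99⁴)/(8 × 5.5³ × 2.3)
    = 65032.3 / 3061.3 = 21.24 → 21 coils

21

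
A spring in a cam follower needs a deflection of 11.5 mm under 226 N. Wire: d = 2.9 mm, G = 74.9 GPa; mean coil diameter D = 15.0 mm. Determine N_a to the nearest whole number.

Required rate k = F/δ = 226/11.5 = 19.652 N/mm
N_a = Gd⁴/(8D³k) = (74.9×10³ × 2.9⁴)/(8 × 15.0³ × 19.652)
    = 5.29753e+06 / 530609 = 9.984 → 10 coils

10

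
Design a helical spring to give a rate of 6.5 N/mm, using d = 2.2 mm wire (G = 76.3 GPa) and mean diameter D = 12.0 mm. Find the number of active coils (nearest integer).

20

N_a = Gd⁴/(8D³k) = (76.3×10³ × 2.2⁴)/(8 × 12.0³ × 6.5)
    = 1.78737e+06 / 89856 = 19.89 → 20 coils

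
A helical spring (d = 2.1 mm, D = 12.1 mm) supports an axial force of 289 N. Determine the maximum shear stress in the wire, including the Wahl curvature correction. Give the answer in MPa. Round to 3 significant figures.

1220 MPa

Spring index C = D/d = 12.1/2.1 = 5.7619
K_W = (4C−1)/(4C−4) + 0.615/C = 22.048/19.048 + 0.1067 = 1.2642
τ₀ = 8FD/(πd³) = 8·289·12.1/(π·2.1³) = 27975.2/29.094 = 961.54 MPa
τ_max = K·τ₀ = 1.2642 × 961.54 = 1215.6 MPa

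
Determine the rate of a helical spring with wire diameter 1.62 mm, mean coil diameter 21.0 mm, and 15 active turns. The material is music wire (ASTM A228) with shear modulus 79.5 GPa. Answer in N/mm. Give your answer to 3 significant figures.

0.493 N/mm

k = Gd⁴/(8D³N_a) = (79.5×10³ × 1.62⁴) / (8 × 21.0³ × 15)
  = 547554 / 1.11132e+06 = 0.49271 N/mm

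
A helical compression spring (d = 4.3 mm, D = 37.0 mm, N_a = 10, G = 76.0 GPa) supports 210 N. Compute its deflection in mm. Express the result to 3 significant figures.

k = Gd⁴/(8D³N_a) = (76.0×10³)(4.3⁴)/(8·37.0³·10) = 6.412 N/mm
δ = F/k = 210 / 6.412 = 32.751 mm

32.8 mm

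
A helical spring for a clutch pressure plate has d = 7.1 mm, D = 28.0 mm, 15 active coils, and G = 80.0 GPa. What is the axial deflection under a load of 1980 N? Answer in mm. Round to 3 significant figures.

25.7 mm

k = Gd⁴/(8D³N_a) = (80.0×10³)(7.1⁴)/(8·28.0³·15) = 77.173 N/mm
δ = F/k = 1980 / 77.173 = 25.656 mm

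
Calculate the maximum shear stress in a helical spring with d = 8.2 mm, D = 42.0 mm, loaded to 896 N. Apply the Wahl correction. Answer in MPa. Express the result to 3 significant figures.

Spring index C = D/d = 42.0/8.2 = 5.1220
K_W = (4C−1)/(4C−4) + 0.615/C = 19.488/16.488 + 0.1201 = 1.3020
τ₀ = 8FD/(πd³) = 8·896·42.0/(π·8.2³) = 301056/1732.2 = 173.8 MPa
τ_max = K·τ₀ = 1.3020 × 173.8 = 226.29 MPa

226 MPa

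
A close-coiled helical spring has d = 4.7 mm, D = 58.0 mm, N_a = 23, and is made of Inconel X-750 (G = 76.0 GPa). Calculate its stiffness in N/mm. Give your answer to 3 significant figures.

1.03 N/mm

k = Gd⁴/(8D³N_a) = (76.0×10³ × 4.7⁴) / (8 × 58.0³ × 23)
  = 3.70856e+07 / 3.59006e+07 = 1.033 N/mm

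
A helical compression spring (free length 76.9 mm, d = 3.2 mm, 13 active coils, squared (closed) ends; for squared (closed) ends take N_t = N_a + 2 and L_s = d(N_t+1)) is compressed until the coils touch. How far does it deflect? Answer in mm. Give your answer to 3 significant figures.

25.7 mm

N_t = 15; L_s = 3.2·16 = 51.2 mm
δ_solid = L₀ − L_s = 76.9 − 51.2 = 25.7 mm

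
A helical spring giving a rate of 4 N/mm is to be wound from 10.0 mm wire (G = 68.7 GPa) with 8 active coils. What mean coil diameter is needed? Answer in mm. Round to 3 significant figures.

D = (Gd⁴/(8N_a·k))^(1/3) = (68.7×10³·10.0⁴/(8·8·4))^(1/3)
  = (2.68359e+06)^(1/3) = 138.9651 mm

139 mm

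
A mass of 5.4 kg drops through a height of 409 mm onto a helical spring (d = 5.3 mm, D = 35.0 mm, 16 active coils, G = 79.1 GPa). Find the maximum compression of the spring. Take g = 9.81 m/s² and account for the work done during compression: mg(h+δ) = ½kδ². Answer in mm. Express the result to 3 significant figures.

k = Gd⁴/(8D³N_a) = (79.1×10³)(5.3⁴)/(8·35.0³·16) = 11.373 N/mm
W = mg = 5.4 × 9.81 = 52.974 N
½kδ² − Wδ − Wh = 0 → δ = (W + √(W² + 2kWh))/k
δ = (52.974 + √(2806.2 + 492813))/11.373 = (52.974 + 704)/11.373 = 66.56 mm

66.6 mm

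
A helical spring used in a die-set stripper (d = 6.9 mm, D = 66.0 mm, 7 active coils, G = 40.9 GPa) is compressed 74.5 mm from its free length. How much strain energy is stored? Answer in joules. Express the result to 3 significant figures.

k = Gd⁴/(8D³N_a) = (40.9×10³)(6.9⁴)/(8·66.0³·7) = 5.7584 N/mm
U = ½kδ² = 0.5 × 5.7584 × 74.5² = 15980 N·mm = 15.98 J

16.0 J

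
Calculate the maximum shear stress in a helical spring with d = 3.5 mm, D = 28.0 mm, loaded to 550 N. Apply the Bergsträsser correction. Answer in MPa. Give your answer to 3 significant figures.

1070 MPa

Spring index C = D/d = 28.0/3.5 = 8.0000
K_B = (4C+2)/(4C−3) = 34.000/29.000 = 1.1724
τ₀ = 8FD/(πd³) = 8·550·28.0/(π·3.5³) = 123200/134.7 = 914.65 MPa
τ_max = K·τ₀ = 1.1724 × 914.65 = 1072.4 MPa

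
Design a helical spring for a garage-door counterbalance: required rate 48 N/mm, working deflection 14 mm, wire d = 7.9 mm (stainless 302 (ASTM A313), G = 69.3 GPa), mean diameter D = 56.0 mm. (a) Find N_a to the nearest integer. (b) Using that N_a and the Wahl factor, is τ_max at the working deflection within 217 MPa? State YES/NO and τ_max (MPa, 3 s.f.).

(a) 4 coils; (b) NO, τ_max = 235 MPa

N_a = Gd⁴/(8D³k) = (69.3×10³)(7.9⁴)/(8·56.0³·48) = 4.003 → N_a = 4
Actual rate k = Gd⁴/(8D³·4) = 48.032 N/mm
Working load F = kδ = 48.032·14 = 672.44 N
C = 56.0/7.9 = 7.0886; K_W = (4C−1)/(4C−4)+0.615/C = 1.2099
τ_max = K_W·8FD/(πd³) = 1.2099·194.49 = 235.32 MPa
τ_max > 217 MPa → exceeds allowable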